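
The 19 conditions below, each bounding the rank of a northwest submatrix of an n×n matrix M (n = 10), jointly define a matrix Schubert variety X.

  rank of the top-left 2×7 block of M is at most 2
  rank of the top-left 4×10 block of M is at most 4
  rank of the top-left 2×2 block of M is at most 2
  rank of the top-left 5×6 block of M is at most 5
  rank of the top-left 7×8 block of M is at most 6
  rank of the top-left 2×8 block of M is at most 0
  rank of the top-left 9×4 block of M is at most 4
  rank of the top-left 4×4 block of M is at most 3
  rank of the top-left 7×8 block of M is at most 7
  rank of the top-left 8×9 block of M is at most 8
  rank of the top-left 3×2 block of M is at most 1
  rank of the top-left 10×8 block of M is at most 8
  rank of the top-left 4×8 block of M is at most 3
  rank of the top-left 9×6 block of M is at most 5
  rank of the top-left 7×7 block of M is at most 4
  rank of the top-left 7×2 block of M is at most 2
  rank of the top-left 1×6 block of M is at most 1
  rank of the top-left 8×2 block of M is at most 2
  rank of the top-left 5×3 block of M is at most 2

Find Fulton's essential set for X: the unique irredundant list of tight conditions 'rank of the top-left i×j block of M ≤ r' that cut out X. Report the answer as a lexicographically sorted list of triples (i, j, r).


Rank table r_w(10×10) implied by the 19 constraints:

  R[1]: 0 | 0 | 0 | 0 | 0 | 0 | 0 | 0 | 1 | 1
  R[2]: 0 | 0 | 0 | 0 | 0 | 0 | 0 | 0 | 1 | 2
  R[3]: 1 | 1 | 1 | 1 | 1 | 1 | 1 | 1 | 2 | 3
  R[4]: 1 | 2 | 2 | 2 | 2 | 2 | 2 | 2 | 3 | 4
  R[5]: 1 | 2 | 2 | 3 | 3 | 3 | 3 | 3 | 4 | 5
  R[6]: 1 | 2 | 3 | 4 | 4 | 4 | 4 | 4 | 5 | 6
  R[7]: 1 | 2 | 3 | 4 | 4 | 4 | 4 | 5 | 6 | 7
  R[8]: 1 | 2 | 3 | 4 | 5 | 5 | 5 | 6 | 7 | 8
  R[9]: 1 | 2 | 3 | 4 | 5 | 5 | 6 | 7 | 8 | 9
  R[10]: 1 | 2 | 3 | 4 | 5 | 6 | 7 | 8 | 9 | 10

the unique w with this rank table is (9, 10, 1, 2, 4, 3, 8, 5, 7, 6).

4 SE-corners of the 21-cell Rothe diagram give Ess(w):

[(2, 8, 0), (5, 3, 2), (7, 7, 4), (9, 6, 5)]


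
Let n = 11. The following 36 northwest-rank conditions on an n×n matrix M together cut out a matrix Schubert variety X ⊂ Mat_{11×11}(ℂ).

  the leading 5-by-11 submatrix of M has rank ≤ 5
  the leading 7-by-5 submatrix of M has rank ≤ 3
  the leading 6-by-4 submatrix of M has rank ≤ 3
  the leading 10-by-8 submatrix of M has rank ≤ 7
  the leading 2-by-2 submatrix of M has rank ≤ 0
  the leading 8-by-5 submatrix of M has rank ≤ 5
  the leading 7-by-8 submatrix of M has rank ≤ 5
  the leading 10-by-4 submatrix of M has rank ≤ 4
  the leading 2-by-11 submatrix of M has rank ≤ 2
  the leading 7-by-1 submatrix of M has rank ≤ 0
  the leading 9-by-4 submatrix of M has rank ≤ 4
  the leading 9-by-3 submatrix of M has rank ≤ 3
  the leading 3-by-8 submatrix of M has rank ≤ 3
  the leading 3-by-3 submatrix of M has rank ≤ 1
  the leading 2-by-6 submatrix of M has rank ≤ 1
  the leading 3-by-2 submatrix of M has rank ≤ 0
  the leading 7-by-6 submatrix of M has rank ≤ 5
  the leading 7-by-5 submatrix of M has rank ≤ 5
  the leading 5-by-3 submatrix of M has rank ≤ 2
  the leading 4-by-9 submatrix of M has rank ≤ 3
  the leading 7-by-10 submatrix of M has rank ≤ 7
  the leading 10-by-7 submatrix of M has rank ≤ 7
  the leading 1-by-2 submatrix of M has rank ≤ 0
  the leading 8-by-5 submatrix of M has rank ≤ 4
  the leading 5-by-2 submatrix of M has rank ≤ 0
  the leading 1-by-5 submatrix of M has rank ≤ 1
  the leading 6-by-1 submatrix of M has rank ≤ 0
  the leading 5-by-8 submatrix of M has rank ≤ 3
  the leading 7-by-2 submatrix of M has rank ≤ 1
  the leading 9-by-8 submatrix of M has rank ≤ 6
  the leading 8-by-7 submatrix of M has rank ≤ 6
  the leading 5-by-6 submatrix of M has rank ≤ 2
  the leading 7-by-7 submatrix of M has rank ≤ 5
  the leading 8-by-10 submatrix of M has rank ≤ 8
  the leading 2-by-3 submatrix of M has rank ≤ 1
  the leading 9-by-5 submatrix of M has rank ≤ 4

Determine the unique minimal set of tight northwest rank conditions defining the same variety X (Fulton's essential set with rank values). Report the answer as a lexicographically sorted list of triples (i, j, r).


Propagating the 36 rank bounds to every northwest block:

  R[1]: 0 0 1 1 1 1 1 1 1 1 1
  R[2]: 0 0 1 1 1 1 2 2 2 2 2
  R[3]: 0 0 1 2 2 2 3 3 3 3 3
  R[4]: 0 0 1 2 2 2 3 3 3 4 4
  R[5]: 0 0 1 2 2 2 3 3 4 5 5
  R[6]: 0 1 2 3 3 3 4 4 5 6 6
  R[7]: 0 1 2 3 3 4 5 5 6 7 7
  R[8]: 1 2 3 4 4 5 6 6 7 8 8
  R[9]: 1 2 3 4 4 5 6 6 7 8 9
  R[10]: 1 2 3 4 5 6 7 7 8 9 10
  R[11]: 1 2 3 4 5 6 7 8 9 10 11

hence w(1..11) = (3, 7, 4, 10, 9, 2, 6, 1, 11, 5, 8).

Fulton essential set (9 of the 25 Rothe cells):

[(2, 6, 1), (4, 9, 3), (5, 2, 0), (5, 6, 2), (5, 8, 3), (7, 1, 0), (7, 5, 3), (9, 5, 4), (9, 8, 6)]


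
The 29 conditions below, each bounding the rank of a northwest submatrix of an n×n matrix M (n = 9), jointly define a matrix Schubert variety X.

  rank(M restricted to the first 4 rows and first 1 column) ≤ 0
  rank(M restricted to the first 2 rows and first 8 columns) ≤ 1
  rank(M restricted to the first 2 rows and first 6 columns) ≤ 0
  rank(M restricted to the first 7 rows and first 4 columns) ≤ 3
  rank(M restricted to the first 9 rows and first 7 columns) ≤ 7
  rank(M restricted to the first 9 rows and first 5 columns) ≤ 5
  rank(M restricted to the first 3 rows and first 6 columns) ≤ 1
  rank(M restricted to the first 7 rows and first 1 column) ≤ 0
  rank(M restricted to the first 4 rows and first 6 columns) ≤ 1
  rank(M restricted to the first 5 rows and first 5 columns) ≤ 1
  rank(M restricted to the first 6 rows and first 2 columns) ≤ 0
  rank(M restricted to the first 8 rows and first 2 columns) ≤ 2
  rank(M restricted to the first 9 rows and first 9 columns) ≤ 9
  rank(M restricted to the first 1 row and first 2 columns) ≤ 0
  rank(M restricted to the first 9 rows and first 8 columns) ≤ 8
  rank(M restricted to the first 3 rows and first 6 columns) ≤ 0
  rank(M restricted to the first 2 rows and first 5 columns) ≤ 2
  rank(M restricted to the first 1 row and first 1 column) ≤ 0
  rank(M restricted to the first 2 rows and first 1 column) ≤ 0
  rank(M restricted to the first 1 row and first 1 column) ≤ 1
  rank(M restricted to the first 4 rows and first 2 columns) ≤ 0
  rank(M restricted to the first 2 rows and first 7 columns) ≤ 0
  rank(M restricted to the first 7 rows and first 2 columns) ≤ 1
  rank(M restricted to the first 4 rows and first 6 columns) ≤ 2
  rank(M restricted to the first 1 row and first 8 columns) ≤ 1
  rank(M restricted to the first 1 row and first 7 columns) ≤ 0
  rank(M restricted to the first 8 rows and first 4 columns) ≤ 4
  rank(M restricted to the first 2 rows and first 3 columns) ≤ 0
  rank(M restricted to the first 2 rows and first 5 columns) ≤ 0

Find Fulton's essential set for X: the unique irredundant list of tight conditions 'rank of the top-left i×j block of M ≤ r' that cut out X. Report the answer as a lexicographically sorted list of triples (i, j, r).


The tightest implied rank at each (i,j), from the 29 conditions:

  i=1: 0  0  0  0  0  0  0  1  1
  i=2: 0  0  0  0  0  0  0  1  2
  i=3: 0  0  0  0  0  0  1  2  3
  i=4: 0  0  1  1  1  1  2  3  4
  i=5: 0  0  1  1  1  2  3  4  5
  i=6: 0  0  1  2  2  3  4  5  6
  i=7: 0  1  2  3  3  4  5  6  7
  i=8: 1  2  3  4  4  5  6  7  8
  i=9: 1  2  3  4  5  6  7  8  9

hence w(1..9) = (8, 9, 7, 3, 6, 4, 2, 1, 5).

Rothe diagram D(w) (29 cells), 5 SE-corners (essential conditions):

[(2, 7, 0), (3, 6, 0), (5, 5, 1), (6, 2, 0), (7, 1, 0)]


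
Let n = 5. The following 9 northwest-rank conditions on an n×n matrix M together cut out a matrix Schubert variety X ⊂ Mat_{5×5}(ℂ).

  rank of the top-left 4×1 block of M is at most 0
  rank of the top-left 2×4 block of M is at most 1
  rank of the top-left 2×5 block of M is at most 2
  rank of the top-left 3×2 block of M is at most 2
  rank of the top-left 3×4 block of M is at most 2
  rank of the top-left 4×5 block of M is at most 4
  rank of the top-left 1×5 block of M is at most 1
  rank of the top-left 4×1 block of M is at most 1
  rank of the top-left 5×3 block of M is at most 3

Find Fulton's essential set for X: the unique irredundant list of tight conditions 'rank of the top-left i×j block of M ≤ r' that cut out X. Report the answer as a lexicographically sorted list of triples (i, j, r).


The tightest implied rank at each (i,j), from the 9 conditions:

  row 1: 0  1  1  1  1
  row 2: 0  1  1  1  2
  row 3: 0  1  2  2  3
  row 4: 0  1  2  3  4
  row 5: 1  2  3  4  5

so w = (2, 5, 3, 4, 1).

Fulton essential set (2 of the 6 Rothe cells):

[(2, 4, 1), (4, 1, 0)]


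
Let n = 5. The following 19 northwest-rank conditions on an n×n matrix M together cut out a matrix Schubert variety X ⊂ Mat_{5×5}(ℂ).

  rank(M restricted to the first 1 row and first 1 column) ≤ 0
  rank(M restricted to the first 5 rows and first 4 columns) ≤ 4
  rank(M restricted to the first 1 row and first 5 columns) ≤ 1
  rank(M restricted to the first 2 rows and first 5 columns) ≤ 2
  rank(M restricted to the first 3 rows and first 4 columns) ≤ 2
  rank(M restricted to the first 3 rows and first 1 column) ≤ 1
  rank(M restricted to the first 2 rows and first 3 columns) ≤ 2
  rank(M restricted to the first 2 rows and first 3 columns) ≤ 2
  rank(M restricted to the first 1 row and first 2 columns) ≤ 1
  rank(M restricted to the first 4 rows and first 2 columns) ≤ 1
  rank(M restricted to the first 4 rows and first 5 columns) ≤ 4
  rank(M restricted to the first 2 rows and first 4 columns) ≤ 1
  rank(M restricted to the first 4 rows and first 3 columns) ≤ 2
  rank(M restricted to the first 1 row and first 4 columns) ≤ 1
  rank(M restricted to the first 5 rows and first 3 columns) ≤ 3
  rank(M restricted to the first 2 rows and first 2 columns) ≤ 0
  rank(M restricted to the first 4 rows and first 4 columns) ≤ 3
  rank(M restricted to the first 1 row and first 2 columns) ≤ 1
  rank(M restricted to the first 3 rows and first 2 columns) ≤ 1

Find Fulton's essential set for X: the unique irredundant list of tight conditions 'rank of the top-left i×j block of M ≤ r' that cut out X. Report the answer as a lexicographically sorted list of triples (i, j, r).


The tightest implied rank at each (i,j), from the 19 conditions:

  R[1]: 0 | 0 | 1 | 1 | 1
  R[2]: 0 | 0 | 1 | 1 | 2
  R[3]: 1 | 1 | 2 | 2 | 3
  R[4]: 1 | 1 | 2 | 3 | 4
  R[5]: 1 | 2 | 3 | 4 | 5

reading off 1-entries of Δ²R: w = (3, 5, 1, 4, 2).

Rothe diagram D(w) (6 cells), 3 SE-corners (essential conditions):

[(2, 2, 0), (2, 4, 1), (4, 2, 1)]


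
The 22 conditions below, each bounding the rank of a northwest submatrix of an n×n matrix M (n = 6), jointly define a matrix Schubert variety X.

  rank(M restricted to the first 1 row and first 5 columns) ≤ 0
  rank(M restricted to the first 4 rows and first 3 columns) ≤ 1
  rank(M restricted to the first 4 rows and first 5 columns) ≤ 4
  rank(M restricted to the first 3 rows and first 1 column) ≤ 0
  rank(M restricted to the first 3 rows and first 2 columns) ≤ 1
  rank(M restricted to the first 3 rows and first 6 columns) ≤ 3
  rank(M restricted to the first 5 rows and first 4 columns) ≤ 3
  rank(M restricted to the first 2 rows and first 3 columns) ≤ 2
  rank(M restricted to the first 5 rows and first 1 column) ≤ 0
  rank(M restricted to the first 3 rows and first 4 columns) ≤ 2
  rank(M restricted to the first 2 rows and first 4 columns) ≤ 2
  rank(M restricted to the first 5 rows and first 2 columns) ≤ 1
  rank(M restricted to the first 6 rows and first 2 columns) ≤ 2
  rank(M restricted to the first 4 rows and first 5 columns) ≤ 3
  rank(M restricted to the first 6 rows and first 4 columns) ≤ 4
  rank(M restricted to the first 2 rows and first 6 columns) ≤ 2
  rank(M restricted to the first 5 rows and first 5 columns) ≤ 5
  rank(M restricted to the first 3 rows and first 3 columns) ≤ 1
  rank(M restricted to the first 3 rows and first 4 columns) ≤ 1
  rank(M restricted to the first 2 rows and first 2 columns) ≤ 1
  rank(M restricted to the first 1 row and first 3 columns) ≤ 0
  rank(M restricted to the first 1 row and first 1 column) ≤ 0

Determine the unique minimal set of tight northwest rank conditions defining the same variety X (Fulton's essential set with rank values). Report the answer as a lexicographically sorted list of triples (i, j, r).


Propagating the 22 rank bounds to every northwest block:

  row 1: 0 0 0 0 0 1
  row 2: 0 1 1 1 1 2
  row 3: 0 1 1 1 2 3
  row 4: 0 1 1 2 3 4
  row 5: 0 1 2 3 4 5
  row 6: 1 2 3 4 5 6

reading off 1-entries of Δ²R: w = (6, 2, 5, 4, 3, 1).

4 SE-corners of the 12-cell Rothe diagram give Ess(w):

[(1, 5, 0), (3, 4, 1), (4, 3, 1), (5, 1, 0)]


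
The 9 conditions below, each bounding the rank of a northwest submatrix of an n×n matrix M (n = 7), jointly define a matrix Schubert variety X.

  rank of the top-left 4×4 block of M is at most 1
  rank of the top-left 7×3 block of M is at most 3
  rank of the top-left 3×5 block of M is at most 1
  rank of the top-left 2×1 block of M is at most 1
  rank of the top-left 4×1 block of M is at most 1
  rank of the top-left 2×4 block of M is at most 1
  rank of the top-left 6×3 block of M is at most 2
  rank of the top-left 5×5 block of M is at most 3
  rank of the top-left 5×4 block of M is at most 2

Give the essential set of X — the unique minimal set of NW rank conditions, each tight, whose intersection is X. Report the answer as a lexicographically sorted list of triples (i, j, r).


The tightest implied rank at each (i,j), from the 9 conditions:

  i=1: 1 | 1 | 1 | 1 | 1 | 1 | 1
  i=2: 1 | 1 | 1 | 1 | 1 | 2 | 2
  i=3: 1 | 1 | 1 | 1 | 1 | 2 | 3
  i=4: 1 | 1 | 1 | 1 | 2 | 3 | 4
  i=5: 1 | 2 | 2 | 2 | 3 | 4 | 5
  i=6: 1 | 2 | 2 | 3 | 4 | 5 | 6
  i=7: 1 | 2 | 3 | 4 | 5 | 6 | 7

the unique w with this rank table is (1, 6, 7, 5, 2, 4, 3).

3 SE-corners of the 12-cell Rothe diagram give Ess(w):

[(3, 5, 1), (4, 4, 1), (6, 3, 2)]


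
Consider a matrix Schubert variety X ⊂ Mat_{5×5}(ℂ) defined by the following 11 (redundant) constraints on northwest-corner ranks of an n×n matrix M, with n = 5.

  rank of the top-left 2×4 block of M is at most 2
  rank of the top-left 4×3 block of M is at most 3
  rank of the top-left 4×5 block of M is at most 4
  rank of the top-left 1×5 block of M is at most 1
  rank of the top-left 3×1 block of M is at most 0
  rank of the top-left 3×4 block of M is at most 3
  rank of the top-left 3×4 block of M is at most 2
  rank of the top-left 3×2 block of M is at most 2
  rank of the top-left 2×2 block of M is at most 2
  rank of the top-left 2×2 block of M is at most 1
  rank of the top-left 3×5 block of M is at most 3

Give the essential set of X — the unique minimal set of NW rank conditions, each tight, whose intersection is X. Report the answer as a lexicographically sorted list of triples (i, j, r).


Propagating the 11 rank bounds to every northwest block:

  row 1: 0  1  1  1  1
  row 2: 0  1  2  2  2
  row 3: 0  1  2  2  3
  row 4: 1  2  3  3  4
  row 5: 1  2  3  4  5

second differences of R give the permutation w = (2, 3, 5, 1, 4).

Fulton essential set (2 of the 4 Rothe cells):

[(3, 1, 0), (3, 4, 2)]


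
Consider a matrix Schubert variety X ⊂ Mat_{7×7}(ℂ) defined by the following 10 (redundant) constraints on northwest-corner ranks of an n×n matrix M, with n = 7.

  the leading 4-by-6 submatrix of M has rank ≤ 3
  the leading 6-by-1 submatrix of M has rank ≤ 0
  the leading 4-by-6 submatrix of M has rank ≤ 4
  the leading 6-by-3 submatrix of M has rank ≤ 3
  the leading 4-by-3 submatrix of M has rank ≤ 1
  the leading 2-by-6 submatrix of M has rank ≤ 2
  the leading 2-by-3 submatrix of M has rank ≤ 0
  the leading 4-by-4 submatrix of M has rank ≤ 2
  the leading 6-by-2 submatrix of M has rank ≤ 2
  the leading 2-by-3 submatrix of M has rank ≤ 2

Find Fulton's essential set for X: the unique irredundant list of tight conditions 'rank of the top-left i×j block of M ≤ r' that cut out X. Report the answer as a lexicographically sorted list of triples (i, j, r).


Propagating the 10 rank bounds to every northwest block:

  i=1: 0 0 0 1 1 1 1
  i=2: 0 0 0 1 2 2 2
  i=3: 0 1 1 2 3 3 3
  i=4: 0 1 1 2 3 3 4
  i=5: 0 1 2 3 4 4 5
  i=6: 0 1 2 3 4 5 6
  i=7: 1 2 3 4 5 6 7

giving w = (4, 5, 2, 7, 3, 6, 1) via Δ²R.

4 SE-corners of the 12-cell Rothe diagram give Ess(w):

[(2, 3, 0), (4, 3, 1), (4, 6, 3), (6, 1, 0)]


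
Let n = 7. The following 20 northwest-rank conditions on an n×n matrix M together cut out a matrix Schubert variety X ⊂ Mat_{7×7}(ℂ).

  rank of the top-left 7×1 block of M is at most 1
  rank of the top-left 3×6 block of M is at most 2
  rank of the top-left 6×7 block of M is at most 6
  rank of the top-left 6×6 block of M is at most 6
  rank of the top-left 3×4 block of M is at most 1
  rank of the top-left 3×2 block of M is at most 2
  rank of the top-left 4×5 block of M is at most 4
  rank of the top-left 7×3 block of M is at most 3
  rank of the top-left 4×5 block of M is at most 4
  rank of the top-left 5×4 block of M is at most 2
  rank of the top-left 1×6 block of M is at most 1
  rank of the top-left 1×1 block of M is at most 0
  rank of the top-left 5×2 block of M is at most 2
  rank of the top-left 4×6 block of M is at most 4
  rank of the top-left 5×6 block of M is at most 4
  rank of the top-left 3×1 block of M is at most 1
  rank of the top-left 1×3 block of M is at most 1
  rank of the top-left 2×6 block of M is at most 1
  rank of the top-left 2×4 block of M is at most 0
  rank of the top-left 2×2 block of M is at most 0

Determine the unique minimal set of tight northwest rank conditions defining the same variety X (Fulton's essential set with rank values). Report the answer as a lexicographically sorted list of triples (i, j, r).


Reconstructing r_w from the 20 given conditions:

  i=1: 0, 0, 0, 0, 1, 1, 1
  i=2: 0, 0, 0, 0, 1, 1, 2
  i=3: 1, 1, 1, 1, 2, 2, 3
  i=4: 1, 2, 2, 2, 3, 3, 4
  i=5: 1, 2, 2, 2, 3, 4, 5
  i=6: 1, 2, 3, 3, 4, 5, 6
  i=7: 1, 2, 3, 4, 5, 6, 7

so w = (5, 7, 1, 2, 6, 3, 4).

D(w) has 11 cells with 3 SE-corners; essential set:

[(2, 4, 0), (2, 6, 1), (5, 4, 2)]


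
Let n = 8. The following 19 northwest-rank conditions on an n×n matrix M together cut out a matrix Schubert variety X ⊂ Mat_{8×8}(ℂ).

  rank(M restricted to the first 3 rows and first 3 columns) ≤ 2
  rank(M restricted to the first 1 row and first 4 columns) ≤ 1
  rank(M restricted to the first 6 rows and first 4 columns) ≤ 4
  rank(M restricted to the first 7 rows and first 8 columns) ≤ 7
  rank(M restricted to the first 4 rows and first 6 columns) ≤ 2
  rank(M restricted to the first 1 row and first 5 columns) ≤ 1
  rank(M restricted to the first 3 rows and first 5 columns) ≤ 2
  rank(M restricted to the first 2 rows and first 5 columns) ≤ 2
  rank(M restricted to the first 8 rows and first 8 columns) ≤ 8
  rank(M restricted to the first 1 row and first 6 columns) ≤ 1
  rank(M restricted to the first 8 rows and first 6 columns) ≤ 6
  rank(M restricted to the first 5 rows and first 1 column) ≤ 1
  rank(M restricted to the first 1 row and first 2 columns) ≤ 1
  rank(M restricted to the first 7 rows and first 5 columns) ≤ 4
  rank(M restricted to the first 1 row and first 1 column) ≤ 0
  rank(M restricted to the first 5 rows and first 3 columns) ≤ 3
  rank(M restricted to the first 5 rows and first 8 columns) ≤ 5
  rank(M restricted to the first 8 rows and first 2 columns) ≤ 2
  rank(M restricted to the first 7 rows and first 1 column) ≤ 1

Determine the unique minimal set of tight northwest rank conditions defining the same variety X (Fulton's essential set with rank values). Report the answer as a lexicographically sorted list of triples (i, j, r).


Computing R[i][j] = min implied NW-rank bound (n=8, 19 conditions):

  0 | 1 | 1 | 1 | 1 | 1 | 1 | 1
  1 | 2 | 2 | 2 | 2 | 2 | 2 | 2
  1 | 2 | 2 | 2 | 2 | 2 | 3 | 3
  1 | 2 | 2 | 2 | 2 | 2 | 3 | 4
  1 | 2 | 3 | 3 | 3 | 3 | 4 | 5
  1 | 2 | 3 | 4 | 4 | 4 | 5 | 6
  1 | 2 | 3 | 4 | 4 | 5 | 6 | 7
  1 | 2 | 3 | 4 | 5 | 6 | 7 | 8

reading off 1-entries of Δ²R: w = (2, 1, 7, 8, 3, 4, 6, 5).

3 SE-corners of the 10-cell Rothe diagram give Ess(w):

[(1, 1, 0), (4, 6, 2), (7, 5, 4)]


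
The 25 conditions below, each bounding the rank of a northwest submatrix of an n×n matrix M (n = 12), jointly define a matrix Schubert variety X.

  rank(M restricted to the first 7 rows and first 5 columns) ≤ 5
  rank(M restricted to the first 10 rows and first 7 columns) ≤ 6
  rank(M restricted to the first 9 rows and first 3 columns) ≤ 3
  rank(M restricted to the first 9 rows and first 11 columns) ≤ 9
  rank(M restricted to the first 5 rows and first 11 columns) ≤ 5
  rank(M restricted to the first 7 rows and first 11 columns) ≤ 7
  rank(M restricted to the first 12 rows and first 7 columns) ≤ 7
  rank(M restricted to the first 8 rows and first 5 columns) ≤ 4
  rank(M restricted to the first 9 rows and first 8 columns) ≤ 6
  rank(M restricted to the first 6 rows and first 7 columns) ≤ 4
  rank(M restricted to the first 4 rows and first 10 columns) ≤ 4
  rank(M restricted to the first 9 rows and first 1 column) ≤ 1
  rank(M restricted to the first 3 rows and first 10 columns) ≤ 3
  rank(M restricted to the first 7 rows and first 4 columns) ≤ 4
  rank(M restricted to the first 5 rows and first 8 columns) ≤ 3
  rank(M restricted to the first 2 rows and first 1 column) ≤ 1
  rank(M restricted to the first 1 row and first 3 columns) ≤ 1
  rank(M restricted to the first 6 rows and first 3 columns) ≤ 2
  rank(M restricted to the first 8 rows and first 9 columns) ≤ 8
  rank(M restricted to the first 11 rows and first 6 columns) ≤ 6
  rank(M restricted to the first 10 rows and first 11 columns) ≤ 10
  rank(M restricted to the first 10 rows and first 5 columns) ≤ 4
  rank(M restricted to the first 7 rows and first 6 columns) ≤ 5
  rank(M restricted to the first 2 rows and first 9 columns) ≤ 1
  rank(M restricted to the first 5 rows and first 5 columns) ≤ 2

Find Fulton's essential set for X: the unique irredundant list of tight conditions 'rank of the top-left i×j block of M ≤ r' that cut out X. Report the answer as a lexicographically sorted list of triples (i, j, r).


Propagating the 25 rank bounds to every northwest block:

  R[1]: 1  1  1  1  1  1  1  1  1  1  1  1
  R[2]: 1  1  1  1  1  1  1  1  1  2  2  2
  R[3]: 1  2  2  2  2  2  2  2  2  3  3  3
  R[4]: 1  2  2  2  2  3  3  3  3  4  4  4
  R[5]: 1  2  2  2  2  3  3  3  4  5  5  5
  R[6]: 1  2  2  3  3  4  4  4  5  6  6  6
  R[7]: 1  2  3  4  4  5  5  5  6  7  7  7
  R[8]: 1  2  3  4  4  5  6  6  7  8  8  8
  R[9]: 1  2  3  4  4  5  6  6  7  8  9  9
  R[10]: 1  2  3  4  4  5  6  7  8  9  10  10
  R[11]: 1  2  3  4  5  6  7  8  9  10  11  11
  R[12]: 1  2  3  4  5  6  7  8  9  10  11  12

giving w = (1, 10, 2, 6, 9, 4, 3, 7, 11, 8, 5, 12) via Δ²R.

ℓ(w)=21; the 6 essential cells (i,j,r):

[(2, 9, 1), (5, 5, 2), (5, 8, 3), (6, 3, 2), (9, 8, 6), (10, 5, 4)]


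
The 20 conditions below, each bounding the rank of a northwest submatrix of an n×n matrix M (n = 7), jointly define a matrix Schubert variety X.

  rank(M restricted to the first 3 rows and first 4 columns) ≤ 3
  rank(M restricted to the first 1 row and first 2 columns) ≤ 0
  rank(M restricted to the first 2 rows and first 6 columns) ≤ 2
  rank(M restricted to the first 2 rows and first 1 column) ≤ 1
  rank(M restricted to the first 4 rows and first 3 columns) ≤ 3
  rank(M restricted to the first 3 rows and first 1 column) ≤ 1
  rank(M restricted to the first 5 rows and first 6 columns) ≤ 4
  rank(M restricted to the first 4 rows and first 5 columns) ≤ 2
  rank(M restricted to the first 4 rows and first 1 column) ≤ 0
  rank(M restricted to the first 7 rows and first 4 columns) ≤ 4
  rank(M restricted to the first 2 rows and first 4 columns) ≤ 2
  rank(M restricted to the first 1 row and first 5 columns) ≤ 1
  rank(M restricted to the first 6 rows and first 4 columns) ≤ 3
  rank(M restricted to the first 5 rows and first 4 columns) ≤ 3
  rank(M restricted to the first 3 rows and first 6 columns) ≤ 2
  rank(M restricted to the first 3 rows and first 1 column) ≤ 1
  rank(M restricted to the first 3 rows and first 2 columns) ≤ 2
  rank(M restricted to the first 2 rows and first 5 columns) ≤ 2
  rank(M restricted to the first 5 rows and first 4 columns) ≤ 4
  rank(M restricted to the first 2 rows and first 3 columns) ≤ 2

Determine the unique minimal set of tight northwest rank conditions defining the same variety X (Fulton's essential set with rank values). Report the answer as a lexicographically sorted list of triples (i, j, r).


Rank table r_w(7×7) implied by the 20 constraints:

  row 1: 0 0 1 1 1 1 1
  row 2: 0 1 2 2 2 2 2
  row 3: 0 1 2 2 2 2 3
  row 4: 0 1 2 2 2 3 4
  row 5: 1 2 3 3 3 4 5
  row 6: 1 2 3 3 4 5 6
  row 7: 1 2 3 4 5 6 7

hence w(1..7) = (3, 2, 7, 6, 1, 5, 4).

Rothe diagram D(w) (11 cells), 5 SE-corners (essential conditions):

[(1, 2, 0), (3, 6, 2), (4, 1, 0), (4, 5, 2), (6, 4, 3)]


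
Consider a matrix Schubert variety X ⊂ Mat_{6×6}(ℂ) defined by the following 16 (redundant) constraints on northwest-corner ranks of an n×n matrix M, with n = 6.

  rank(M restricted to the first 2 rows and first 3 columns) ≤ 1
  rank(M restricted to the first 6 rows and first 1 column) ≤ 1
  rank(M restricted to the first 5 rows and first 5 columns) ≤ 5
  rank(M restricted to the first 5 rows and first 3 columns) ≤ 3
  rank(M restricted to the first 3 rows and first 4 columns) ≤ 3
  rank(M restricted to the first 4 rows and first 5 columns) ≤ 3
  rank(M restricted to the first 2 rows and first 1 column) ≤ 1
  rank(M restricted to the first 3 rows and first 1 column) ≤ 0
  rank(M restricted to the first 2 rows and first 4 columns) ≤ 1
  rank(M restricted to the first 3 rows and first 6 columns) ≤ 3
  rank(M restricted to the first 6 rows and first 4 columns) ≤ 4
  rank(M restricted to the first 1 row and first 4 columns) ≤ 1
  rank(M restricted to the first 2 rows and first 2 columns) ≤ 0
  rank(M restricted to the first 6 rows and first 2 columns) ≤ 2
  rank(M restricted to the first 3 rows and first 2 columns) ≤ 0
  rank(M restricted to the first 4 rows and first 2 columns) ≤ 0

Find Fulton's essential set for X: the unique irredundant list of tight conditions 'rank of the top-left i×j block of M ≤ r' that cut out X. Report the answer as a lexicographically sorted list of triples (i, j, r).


Rank table r_w(6×6) implied by the 16 constraints:

  0  0  1  1  1  1
  0  0  1  1  2  2
  0  0  1  2  3  3
  0  0  1  2  3  4
  1  1  2  3  4  5
  1  2  3  4  5  6

reading off 1-entries of Δ²R: w = (3, 5, 4, 6, 1, 2).

Rothe diagram D(w) (9 cells), 2 SE-corners (essential conditions):

[(2, 4, 1), (4, 2, 0)]


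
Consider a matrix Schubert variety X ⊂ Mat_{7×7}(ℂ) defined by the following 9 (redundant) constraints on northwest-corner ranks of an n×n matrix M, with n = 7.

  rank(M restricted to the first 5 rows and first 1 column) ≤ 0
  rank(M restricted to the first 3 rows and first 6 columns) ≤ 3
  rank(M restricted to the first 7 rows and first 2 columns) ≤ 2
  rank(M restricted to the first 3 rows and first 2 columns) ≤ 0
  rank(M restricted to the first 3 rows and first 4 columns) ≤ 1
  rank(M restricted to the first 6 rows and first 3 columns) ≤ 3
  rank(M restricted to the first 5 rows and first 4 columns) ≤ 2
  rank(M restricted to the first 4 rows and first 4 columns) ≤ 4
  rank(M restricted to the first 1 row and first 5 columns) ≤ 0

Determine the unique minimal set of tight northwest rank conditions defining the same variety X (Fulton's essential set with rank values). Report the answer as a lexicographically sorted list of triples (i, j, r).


The tightest implied rank at each (i,j), from the 9 conditions:

  i=1: 0, 0, 0, 0, 0, 1, 1
  i=2: 0, 0, 1, 1, 1, 2, 2
  i=3: 0, 0, 1, 1, 2, 3, 3
  i=4: 0, 1, 2, 2, 3, 4, 4
  i=5: 0, 1, 2, 2, 3, 4, 5
  i=6: 1, 2, 3, 3, 4, 5, 6
  i=7: 1, 2, 3, 4, 5, 6, 7

giving w = (6, 3, 5, 2, 7, 1, 4) via Δ²R.

Rothe diagram D(w) (13 cells), 5 SE-corners (essential conditions):

[(1, 5, 0), (3, 2, 0), (3, 4, 1), (5, 1, 0), (5, 4, 2)]


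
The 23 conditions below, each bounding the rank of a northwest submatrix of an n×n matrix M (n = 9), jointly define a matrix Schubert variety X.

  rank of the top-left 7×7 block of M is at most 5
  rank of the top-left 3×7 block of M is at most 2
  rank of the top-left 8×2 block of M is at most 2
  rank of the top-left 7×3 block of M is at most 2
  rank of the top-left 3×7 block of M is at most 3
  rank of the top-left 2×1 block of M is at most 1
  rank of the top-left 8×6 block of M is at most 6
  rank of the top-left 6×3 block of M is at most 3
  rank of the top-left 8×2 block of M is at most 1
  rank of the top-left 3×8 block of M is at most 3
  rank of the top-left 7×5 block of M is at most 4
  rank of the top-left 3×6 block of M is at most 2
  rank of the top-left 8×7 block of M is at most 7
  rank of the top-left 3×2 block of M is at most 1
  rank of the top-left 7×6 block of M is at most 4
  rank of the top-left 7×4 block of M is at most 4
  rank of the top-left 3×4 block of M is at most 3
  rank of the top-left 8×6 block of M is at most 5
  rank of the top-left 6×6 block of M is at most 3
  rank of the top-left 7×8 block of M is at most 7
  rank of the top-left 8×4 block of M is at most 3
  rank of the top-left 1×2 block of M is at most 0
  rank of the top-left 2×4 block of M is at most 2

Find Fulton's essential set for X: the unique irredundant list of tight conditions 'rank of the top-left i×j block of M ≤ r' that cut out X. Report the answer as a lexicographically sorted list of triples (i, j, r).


Recovering R(i,j) via the rank-extension bound from the 23 conditions:

  0 0 1 1 1 1 1 1 1
  1 1 2 2 2 2 2 2 2
  1 1 2 2 2 2 2 3 3
  1 1 2 3 3 3 3 4 4
  1 1 2 3 3 3 4 5 5
  1 1 2 3 3 3 4 5 6
  1 1 2 3 4 4 5 6 7
  1 1 2 3 4 5 6 7 8
  1 2 3 4 5 6 7 8 9

reading off 1-entries of Δ²R: w = (3, 1, 8, 4, 7, 9, 5, 6, 2).

Rothe diagram D(w) (16 cells), 4 SE-corners (essential conditions):

[(1, 2, 0), (3, 7, 2), (6, 6, 3), (8, 2, 1)]


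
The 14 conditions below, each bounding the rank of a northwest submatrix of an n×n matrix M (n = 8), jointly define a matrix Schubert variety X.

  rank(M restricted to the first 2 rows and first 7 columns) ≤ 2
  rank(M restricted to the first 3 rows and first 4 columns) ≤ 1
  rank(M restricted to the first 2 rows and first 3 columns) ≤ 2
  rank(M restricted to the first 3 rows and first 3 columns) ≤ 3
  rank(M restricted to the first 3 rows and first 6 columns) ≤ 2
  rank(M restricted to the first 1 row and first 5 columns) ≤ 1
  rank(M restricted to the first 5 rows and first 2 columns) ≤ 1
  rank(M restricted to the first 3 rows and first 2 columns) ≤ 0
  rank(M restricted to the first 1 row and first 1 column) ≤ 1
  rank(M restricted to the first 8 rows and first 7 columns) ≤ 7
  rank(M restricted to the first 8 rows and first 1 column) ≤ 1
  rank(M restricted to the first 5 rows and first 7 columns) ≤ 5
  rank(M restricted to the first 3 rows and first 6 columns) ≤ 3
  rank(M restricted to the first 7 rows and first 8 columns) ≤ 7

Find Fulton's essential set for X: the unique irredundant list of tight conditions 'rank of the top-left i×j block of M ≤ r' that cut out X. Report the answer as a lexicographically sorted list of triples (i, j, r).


Computing R[i][j] = min implied NW-rank bound (n=8, 14 conditions):

  R[1]: 0  0  1  1  1  1  1  1
  R[2]: 0  0  1  1  2  2  2  2
  R[3]: 0  0  1  1  2  2  3  3
  R[4]: 1  1  2  2  3  3  4  4
  R[5]: 1  1  2  3  4  4  5  5
  R[6]: 1  2  3  4  5  5  6  6
  R[7]: 1  2  3  4  5  6  7  7
  R[8]: 1  2  3  4  5  6  7  8

second differences of R give the permutation w = (3, 5, 7, 1, 4, 2, 6, 8).

ℓ(w)=10; the 4 essential cells (i,j,r):

[(3, 2, 0), (3, 4, 1), (3, 6, 2), (5, 2, 1)]


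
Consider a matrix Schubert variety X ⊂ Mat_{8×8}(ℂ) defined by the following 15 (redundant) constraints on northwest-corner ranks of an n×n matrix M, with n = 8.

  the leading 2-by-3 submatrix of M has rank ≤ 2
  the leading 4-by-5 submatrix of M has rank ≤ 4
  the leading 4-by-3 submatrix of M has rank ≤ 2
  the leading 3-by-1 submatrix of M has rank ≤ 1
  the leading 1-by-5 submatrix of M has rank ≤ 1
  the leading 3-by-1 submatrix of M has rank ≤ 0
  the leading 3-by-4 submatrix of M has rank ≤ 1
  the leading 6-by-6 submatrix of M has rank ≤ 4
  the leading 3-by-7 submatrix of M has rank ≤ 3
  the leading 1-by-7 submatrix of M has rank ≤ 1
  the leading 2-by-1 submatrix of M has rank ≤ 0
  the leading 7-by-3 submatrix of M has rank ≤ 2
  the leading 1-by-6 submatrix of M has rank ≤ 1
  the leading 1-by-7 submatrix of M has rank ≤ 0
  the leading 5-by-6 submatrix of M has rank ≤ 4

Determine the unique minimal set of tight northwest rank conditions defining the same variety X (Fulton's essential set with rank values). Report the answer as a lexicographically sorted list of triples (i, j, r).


The tightest implied rank at each (i,j), from the 15 conditions:

  R[1]: 0  0  0  0  0  0  0  1
  R[2]: 0  1  1  1  1  1  1  2
  R[3]: 0  1  1  1  2  2  2  3
  R[4]: 1  2  2  2  3  3  3  4
  R[5]: 1  2  2  3  4  4  4  5
  R[6]: 1  2  2  3  4  4  5  6
  R[7]: 1  2  2  3  4  5  6  7
  R[8]: 1  2  3  4  5  6  7  8

reading off 1-entries of Δ²R: w = (8, 2, 5, 1, 4, 7, 6, 3).

Fulton essential set (5 of the 15 Rothe cells):

[(1, 7, 0), (3, 1, 0), (3, 4, 1), (6, 6, 4), (7, 3, 2)]


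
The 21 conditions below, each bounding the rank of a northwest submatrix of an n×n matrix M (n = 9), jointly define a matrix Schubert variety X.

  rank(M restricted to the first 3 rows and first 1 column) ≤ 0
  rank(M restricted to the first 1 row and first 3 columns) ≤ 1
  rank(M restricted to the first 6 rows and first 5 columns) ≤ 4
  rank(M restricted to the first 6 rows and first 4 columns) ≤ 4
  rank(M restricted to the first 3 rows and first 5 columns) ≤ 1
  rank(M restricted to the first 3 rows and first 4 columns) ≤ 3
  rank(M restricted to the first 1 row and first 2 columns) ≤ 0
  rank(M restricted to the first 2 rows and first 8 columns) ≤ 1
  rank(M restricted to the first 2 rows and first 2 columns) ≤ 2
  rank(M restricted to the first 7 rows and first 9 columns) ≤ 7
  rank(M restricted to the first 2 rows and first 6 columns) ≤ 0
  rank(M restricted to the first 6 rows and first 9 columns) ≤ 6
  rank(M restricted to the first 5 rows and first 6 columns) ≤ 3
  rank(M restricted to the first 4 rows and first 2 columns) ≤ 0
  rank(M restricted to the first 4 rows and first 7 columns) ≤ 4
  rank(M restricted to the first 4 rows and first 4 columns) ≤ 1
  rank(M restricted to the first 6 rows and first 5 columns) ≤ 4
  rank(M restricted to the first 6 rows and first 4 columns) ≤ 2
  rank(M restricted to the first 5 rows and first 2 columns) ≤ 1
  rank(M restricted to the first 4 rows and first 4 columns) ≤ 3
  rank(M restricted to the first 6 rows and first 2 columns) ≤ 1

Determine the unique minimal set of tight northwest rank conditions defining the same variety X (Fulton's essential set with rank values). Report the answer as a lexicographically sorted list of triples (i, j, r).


Rank table r_w(9×9) implied by the 21 constraints:

  row 1: 0  0  0  0  0  0  1  1  1
  row 2: 0  0  0  0  0  0  1  1  2
  row 3: 0  0  1  1  1  1  2  2  3
  row 4: 0  0  1  1  2  2  3  3  4
  row 5: 1  1  2  2  3  3  4  4  5
  row 6: 1  1  2  2  3  4  5  5  6
  row 7: 1  2  3  3  4  5  6  6  7
  row 8: 1  2  3  4  5  6  7  7  8
  row 9: 1  2  3  4  5  6  7  8  9

giving w = (7, 9, 3, 5, 1, 6, 2, 4, 8) via Δ²R.

Fulton essential set (6 of the 20 Rothe cells):

[(2, 6, 0), (2, 8, 1), (4, 2, 0), (4, 4, 1), (6, 2, 1), (6, 4, 2)]


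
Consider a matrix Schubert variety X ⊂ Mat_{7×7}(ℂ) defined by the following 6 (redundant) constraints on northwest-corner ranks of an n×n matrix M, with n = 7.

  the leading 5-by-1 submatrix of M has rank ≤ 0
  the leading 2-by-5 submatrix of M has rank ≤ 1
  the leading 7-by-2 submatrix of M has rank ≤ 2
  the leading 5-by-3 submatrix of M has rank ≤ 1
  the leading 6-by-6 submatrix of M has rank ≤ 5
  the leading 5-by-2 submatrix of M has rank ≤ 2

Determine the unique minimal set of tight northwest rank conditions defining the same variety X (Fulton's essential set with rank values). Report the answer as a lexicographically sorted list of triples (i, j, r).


Rank table r_w(7×7) implied by the 6 constraints:

  i=1: 0  1  1  1  1  1  1
  i=2: 0  1  1  1  1  2  2
  i=3: 0  1  1  2  2  3  3
  i=4: 0  1  1  2  3  4  4
  i=5: 0  1  1  2  3  4  5
  i=6: 1  2  2  3  4  5  6
  i=7: 1  2  3  4  5  6  7

reading off 1-entries of Δ²R: w = (2, 6, 4, 5, 7, 1, 3).

Fulton essential set (3 of the 11 Rothe cells):

[(2, 5, 1), (5, 1, 0), (5, 3, 1)]


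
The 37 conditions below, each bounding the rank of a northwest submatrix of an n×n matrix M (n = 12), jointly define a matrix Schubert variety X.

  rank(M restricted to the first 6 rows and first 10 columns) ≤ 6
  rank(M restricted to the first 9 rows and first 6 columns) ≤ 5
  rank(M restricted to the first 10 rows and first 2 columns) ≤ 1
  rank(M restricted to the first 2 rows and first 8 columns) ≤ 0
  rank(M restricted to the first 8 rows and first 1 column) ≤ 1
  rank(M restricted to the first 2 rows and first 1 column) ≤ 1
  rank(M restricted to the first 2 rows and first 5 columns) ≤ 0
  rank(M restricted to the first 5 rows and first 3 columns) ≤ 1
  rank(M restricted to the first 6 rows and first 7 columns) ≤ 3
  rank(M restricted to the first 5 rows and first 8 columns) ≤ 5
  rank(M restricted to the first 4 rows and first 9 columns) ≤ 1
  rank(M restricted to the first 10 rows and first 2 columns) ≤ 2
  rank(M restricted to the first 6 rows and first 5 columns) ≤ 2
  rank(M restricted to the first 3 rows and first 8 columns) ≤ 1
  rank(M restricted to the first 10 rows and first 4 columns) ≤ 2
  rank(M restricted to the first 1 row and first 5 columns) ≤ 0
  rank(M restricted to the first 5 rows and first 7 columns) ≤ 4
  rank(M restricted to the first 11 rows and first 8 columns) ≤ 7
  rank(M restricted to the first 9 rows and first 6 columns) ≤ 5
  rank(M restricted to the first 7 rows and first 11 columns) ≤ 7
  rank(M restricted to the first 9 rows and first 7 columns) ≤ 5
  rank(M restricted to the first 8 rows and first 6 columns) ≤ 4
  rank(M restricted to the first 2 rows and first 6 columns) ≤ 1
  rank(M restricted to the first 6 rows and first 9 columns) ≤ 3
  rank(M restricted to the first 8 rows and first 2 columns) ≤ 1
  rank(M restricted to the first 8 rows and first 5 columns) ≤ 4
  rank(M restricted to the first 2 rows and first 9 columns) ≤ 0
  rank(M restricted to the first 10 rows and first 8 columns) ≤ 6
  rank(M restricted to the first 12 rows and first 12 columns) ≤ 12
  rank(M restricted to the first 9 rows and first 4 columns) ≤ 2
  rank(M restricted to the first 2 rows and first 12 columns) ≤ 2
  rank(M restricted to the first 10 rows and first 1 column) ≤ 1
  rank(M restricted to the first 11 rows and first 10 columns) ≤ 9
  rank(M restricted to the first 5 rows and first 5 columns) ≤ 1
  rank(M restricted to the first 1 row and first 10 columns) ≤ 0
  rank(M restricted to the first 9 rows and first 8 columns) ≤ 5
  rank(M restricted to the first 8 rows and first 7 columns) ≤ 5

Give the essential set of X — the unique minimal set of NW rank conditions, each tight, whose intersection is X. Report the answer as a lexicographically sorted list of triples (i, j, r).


Rank table r_w(12×12) implied by the 37 constraints:

  0 0 0 0 0 0 0 0 0 0 1 1
  0 0 0 0 0 0 0 0 0 1 2 2
  1 1 1 1 1 1 1 1 1 2 3 3
  1 1 1 1 1 1 1 1 1 2 3 4
  1 1 1 1 1 2 2 2 2 3 4 5
  1 1 2 2 2 3 3 3 3 4 5 6
  1 1 2 2 3 4 4 4 4 5 6 7
  1 1 2 2 3 4 5 5 5 6 7 8
  1 1 2 2 3 4 5 5 6 7 8 9
  1 1 2 2 3 4 5 6 7 8 9 10
  1 2 3 3 4 5 6 7 8 9 10 11
  1 2 3 4 5 6 7 8 9 10 11 12

reading off 1-entries of Δ²R: w = (11, 10, 1, 12, 6, 3, 5, 7, 9, 8, 2, 4).

|D(w)|=41, |Ess(w)|=7:

[(1, 10, 0), (2, 9, 0), (4, 9, 1), (5, 5, 1), (9, 8, 5), (10, 2, 1), (10, 4, 2)]
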